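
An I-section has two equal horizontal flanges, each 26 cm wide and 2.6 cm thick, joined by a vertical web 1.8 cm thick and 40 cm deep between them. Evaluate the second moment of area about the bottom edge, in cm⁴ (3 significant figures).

Decompose the section into non-overlapping parts with the origin at the bottom-left of its bounding rectangle.
Bottom flange: 26 × 2.6, A = 67.6 cm², y = 1.3 cm, Ī = 38.081 cm⁴.
Web: 1.8 × 40, A = 72 cm², y = 22.6 cm, Ī = 9 600 cm⁴.
Top flange: 26 × 2.6, A = 67.6 cm², y = 43.9 cm, Ī = 38.081 cm⁴.
Transfer each piece to the base of the section using Ī + A·d² with d = y − 0:
  bottom flange: d = 1.3 cm → contributes +152.33 cm⁴
  web: d = 22.6 cm → contributes +46 375 cm⁴
  top flange: d = 43.9 cm → contributes +130 317 cm⁴
Total I = 176 845 cm⁴.

I_base ≈ 1.77 × 10⁵ cm⁴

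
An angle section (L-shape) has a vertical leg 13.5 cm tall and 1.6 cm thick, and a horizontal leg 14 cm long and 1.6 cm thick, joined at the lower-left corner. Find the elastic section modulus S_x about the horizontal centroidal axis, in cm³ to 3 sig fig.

S_x ≈ 72.8 cm³

Decompose the section into non-overlapping parts with the origin at the bottom-left of its bounding rectangle.
Vertical leg: 1.6 × 13.5, A = 21.6 cm², y = 6.75 cm, Ī = 328.05 cm⁴.
Horizontal leg (remainder): 12.4 × 1.6, A = 19.84 cm², y = 0.8 cm, Ī = 4.2325 cm⁴.
Centroid: ȳ = ΣA·y / ΣA = 3.9014 cm.
Transfer each piece to the horizontal centroidal axis using Ī + A·d² with d = y − 3.9014:
  vertical leg: d = 2.8486 cm → contributes +503.33 cm⁴
  horizontal leg (remainder): d = -3.1014 cm → contributes +195.06 cm⁴
Total I = 698.39 cm⁴.
Extreme fibre distance c = 9.5986 cm; S = I/c = 72.759 cm³.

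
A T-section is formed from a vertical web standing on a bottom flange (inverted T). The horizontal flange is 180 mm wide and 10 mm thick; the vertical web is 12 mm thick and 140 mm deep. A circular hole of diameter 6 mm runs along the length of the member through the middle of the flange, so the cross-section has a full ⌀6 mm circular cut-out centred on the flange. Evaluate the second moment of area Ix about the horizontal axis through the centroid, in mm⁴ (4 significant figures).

Treat the section as a set of non-overlapping primitives; coordinates are from the bounding-box lower-left.
Flange: 180 × 10, A = 1 800 mm², y = 5 mm, Ī = 15 000 mm⁴.
Web: 12 × 140, A = 1 680 mm², y = 80 mm, Ī = 2 744 000 mm⁴.
Hole (subtracted): ⌀6, A = 28.2743 mm², y = 5 mm, Ī = 63.6173 mm⁴.
Centroid: ȳ = ΣA·y / ΣA = 41.5035 mm.
Transfer each piece to the horizontal axis through the centroid using Ī + A·d² with d = y − 41.5035:
  flange: d = -36.5035 mm → contributes +2 413 507 mm⁴
  web: d = 38.4965 mm → contributes +5 233 730 mm⁴
  hole: d = -36.5035 mm → contributes −37739.3 mm⁴
Total I = 7 609 498 mm⁴.

Ix ≈ 7.609 × 10⁶ mm⁴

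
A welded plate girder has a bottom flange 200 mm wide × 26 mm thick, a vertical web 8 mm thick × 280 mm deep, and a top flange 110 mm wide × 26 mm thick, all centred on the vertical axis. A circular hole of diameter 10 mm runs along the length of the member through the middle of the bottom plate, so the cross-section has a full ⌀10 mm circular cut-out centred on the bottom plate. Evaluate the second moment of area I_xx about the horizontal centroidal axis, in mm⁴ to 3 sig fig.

Split into non-overlapping primitives; take the origin at the lower-left of the bounding box.
Bottom plate: 200 × 26, A = 5 200 mm², y = 13 mm, Ī = 292 933 mm⁴.
Web plate: 8 × 280, A = 2 240 mm², y = 166 mm, Ī = 14 634 667 mm⁴.
Top plate: 110 × 26, A = 2 860 mm², y = 319 mm, Ī = 161 113 mm⁴.
Hole (subtracted): ⌀10, A = 78.54 mm², y = 13 mm, Ī = 490.87 mm⁴.
Centroid: ȳ = ΣA·y / ΣA = 132.15 mm.
Transfer each piece to the horizontal centroidal axis using Ī + A·d² with d = y − 132.15:
  bottom plate: d = -119.15 mm → contributes +74 115 044 mm⁴
  web plate: d = 33.851 mm → contributes +17 201 413 mm⁴
  top plate: d = 186.85 mm → contributes +100 012 802 mm⁴
  hole: d = -119.15 mm → contributes −1 115 486 mm⁴
Total I = 190 213 772 mm⁴.

I_xx ≈ 1.90 × 10⁸ mm⁴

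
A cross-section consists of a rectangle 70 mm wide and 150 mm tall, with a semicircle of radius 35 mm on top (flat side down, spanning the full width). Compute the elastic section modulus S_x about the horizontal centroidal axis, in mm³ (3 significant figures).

S_x ≈ 3.43 × 10⁵ mm³

Decompose the section into non-overlapping parts with the origin at the bottom-left of its bounding rectangle.
Rectangular body: 70 × 150, A = 10 500 mm², y = 75 mm, Ī = 19 687 500 mm⁴.
Semicircular cap: semicircle r = 35, A = 1924.2 mm², y = 164.85 mm, Ī = 164 704 mm⁴.
Centroid: ȳ = ΣA·y / ΣA = 88.916 mm.
Transfer each piece to the horizontal centroidal axis using Ī + A·d² with d = y − 88.916:
  rectangular body: d = -13.916 mm → contributes +21 720 989 mm⁴
  semicircular cap: d = 75.938 mm → contributes +11 260 928 mm⁴
Total I = 32 981 917 mm⁴.
Extreme fibre distance c = 96.084 mm; S = I/c = 343 263 mm³.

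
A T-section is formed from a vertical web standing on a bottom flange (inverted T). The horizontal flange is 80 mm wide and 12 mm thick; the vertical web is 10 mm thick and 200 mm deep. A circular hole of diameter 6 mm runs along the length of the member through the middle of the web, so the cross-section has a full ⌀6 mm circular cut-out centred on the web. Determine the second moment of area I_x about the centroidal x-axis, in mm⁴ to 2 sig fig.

Break the section into simple shapes (no overlaps), measuring from the bottom-left corner of the bounding box.
Flange: 80 × 12, A = 960 mm², y = 6 mm, Ī = 11 520 mm⁴.
Web: 10 × 200, A = 2 000 mm², y = 112 mm, Ī = 6 666 667 mm⁴.
Hole (subtracted): ⌀6, A = 28.27 mm², y = 112 mm, Ī = 63.62 mm⁴.
Centroid: ȳ = ΣA·y / ΣA = 77.29 mm.
Transfer each piece to the centroidal x-axis using Ī + A·d² with d = y − 77.29:
  flange: d = -71.29 mm → contributes +4 890 503 mm⁴
  web: d = 34.71 mm → contributes +9 076 225 mm⁴
  hole: d = 34.71 mm → contributes −34 128 mm⁴
Total I = 13 932 600 mm⁴.

I_x ≈ 1.4 × 10⁷ mm⁴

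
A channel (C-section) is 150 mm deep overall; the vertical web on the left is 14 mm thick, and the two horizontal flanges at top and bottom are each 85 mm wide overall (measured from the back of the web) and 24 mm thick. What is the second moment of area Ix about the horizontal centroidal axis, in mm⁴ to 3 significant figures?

Ix ≈ 1.76 × 10⁷ mm⁴

Decompose the section into non-overlapping parts with the origin at the bottom-left of its bounding rectangle.
Web: 14 × 150, A = 2 100 mm², y = 75 mm, Ī = 3 937 500 mm⁴.
Top flange (beyond web): 71 × 24, A = 1 704 mm², y = 138 mm, Ī = 81 792 mm⁴.
Bottom flange (beyond web): 71 × 24, A = 1 704 mm², y = 12 mm, Ī = 81 792 mm⁴.
By symmetry the centroid is at mid-height, ȳ = 75 mm.
Transfer each piece to the horizontal centroidal axis using Ī + A·d² with d = y − 75:
  web: d = 0 mm → contributes +3 937 500 mm⁴
  top flange (beyond web): d = 63 mm → contributes +6 844 968 mm⁴
  bottom flange (beyond web): d = -63 mm → contributes +6 844 968 mm⁴
Total I = 17 627 436 mm⁴.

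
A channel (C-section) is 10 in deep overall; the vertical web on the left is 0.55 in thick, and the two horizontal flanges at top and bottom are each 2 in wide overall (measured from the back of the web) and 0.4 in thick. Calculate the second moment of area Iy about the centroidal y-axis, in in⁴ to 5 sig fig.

Iy ≈ 1.2998 in⁴

Treat the section as a set of non-overlapping primitives; coordinates are from the bounding-box lower-left.
Web: 0.55 × 10, A = 5.5 in², x = 0.275 in, Ī = 0.1386458 in⁴.
Top flange (beyond web): 1.45 × 0.4, A = 0.58 in², x = 1.275 in, Ī = 0.1016208 in⁴.
Bottom flange (beyond web): 1.45 × 0.4, A = 0.58 in², x = 1.275 in, Ī = 0.1016208 in⁴.
Centroid: x̄ = ΣA·x / ΣA = 0.4491742 in.
Transfer each piece to the centroidal y-axis using Ī + A·d² with d = x − 0.4491742:
  web: d = -0.1741742 in → contributes +0.3054974 in⁴
  top flange (beyond web): d = 0.8258258 in → contributes +0.497174 in⁴
  bottom flange (beyond web): d = 0.8258258 in → contributes +0.497174 in⁴
Total I = 1.299845 in⁴.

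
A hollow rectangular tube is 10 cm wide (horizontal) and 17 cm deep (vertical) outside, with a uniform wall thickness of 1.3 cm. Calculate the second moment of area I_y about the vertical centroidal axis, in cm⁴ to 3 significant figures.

Break the section into simple shapes (no overlaps), measuring from the bottom-left corner of the bounding box.
Outer rectangle: 10 × 17, A = 170 cm², x = 5 cm, Ī = 1416.7 cm⁴.
Inner void (subtracted): 7.4 × 14.4, A = 106.56 cm², x = 5 cm, Ī = 486.27 cm⁴.
By symmetry the centroid is at mid-width, x̄ = 5 cm.
All pieces are centred on the vertical centroidal axis, so I = ΣĪ (holes subtracted) = 930.4 cm⁴.

I_y ≈ 930 cm⁴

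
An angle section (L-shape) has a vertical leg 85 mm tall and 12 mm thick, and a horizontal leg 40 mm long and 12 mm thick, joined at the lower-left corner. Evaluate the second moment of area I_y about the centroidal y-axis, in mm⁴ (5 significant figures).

Break the section into simple shapes (no overlaps), measuring from the bottom-left corner of the bounding box.
Vertical leg: 12 × 85, A = 1 020 mm², x = 6 mm, Ī = 12 240 mm⁴.
Horizontal leg (remainder): 28 × 12, A = 336 mm², x = 26 mm, Ī = 21 952 mm⁴.
Centroid: x̄ = ΣA·x / ΣA = 10.95575 mm.
Transfer each piece to the centroidal y-axis using Ī + A·d² with d = x − 10.95575:
  vertical leg: d = -4.955752 mm → contributes +37290.67 mm⁴
  horizontal leg (remainder): d = 15.04425 mm → contributes +97998.68 mm⁴
Total I = 135289.3 mm⁴.

I_y ≈ 1.3529 × 10⁵ mm⁴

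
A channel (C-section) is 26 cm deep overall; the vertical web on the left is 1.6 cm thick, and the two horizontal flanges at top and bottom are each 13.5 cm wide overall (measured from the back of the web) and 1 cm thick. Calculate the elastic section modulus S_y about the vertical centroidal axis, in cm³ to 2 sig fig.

S_y ≈ 96 cm³

Split into non-overlapping primitives; take the origin at the lower-left of the bounding box.
Web: 1.6 × 26, A = 41.6 cm², x = 0.8 cm, Ī = 8.875 cm⁴.
Top flange (beyond web): 11.9 × 1, A = 11.9 cm², x = 7.55 cm, Ī = 140.4 cm⁴.
Bottom flange (beyond web): 11.9 × 1, A = 11.9 cm², x = 7.55 cm, Ī = 140.4 cm⁴.
Centroid: x̄ = ΣA·x / ΣA = 3.256 cm.
Transfer each piece to the vertical centroidal axis using Ī + A·d² with d = x − 3.256:
  web: d = -2.456 cm → contributes +259.9 cm⁴
  top flange (beyond web): d = 4.294 cm → contributes +359.8 cm⁴
  bottom flange (beyond web): d = 4.294 cm → contributes +359.8 cm⁴
Total I = 979.5 cm⁴.
Extreme fibre distance c = 10.24 cm; S = I/c = 95.62 cm³.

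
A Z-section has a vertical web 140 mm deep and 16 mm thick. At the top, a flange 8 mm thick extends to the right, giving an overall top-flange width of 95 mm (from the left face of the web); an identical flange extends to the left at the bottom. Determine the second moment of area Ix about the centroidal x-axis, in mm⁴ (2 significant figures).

Ix ≈ 9.2 × 10⁶ mm⁴

Treat the section as a set of non-overlapping primitives; coordinates are from the bounding-box lower-left.
Web: 16 × 140, A = 2 240 mm², y = 70 mm, Ī = 3 658 667 mm⁴.
Top flange (beyond web): 79 × 8, A = 632 mm², y = 136 mm, Ī = 3 371 mm⁴.
Bottom flange (beyond web): 79 × 8, A = 632 mm², y = 4 mm, Ī = 3 371 mm⁴.
Centroid: ȳ = ΣA·y / ΣA = 70 mm.
Transfer each piece to the centroidal x-axis using Ī + A·d² with d = y − 70:
  web: d = 0 mm → contributes +3 658 667 mm⁴
  top flange (beyond web): d = 66 mm → contributes +2 756 363 mm⁴
  bottom flange (beyond web): d = -66 mm → contributes +2 756 363 mm⁴
Total I = 9 171 392 mm⁴.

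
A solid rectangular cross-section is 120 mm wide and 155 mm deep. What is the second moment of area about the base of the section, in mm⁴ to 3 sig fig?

The section: 120 × 155, A = 18 600 mm², y = 77.5 mm, Ī = 37 238 750 mm⁴.
Transfer it to a horizontal axis along the bottom face using Ī + A·d² with d = y − 0:
  the section: d = 77.5 mm → contributes +148 955 000 mm⁴
Total I = 148 955 000 mm⁴.

I_base ≈ 1.49 × 10⁸ mm⁴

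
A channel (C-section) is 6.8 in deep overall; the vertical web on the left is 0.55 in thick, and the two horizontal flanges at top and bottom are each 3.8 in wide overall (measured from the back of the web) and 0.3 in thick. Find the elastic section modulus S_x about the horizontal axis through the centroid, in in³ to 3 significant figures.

S_x ≈ 10.3 in³

Split into non-overlapping primitives; take the origin at the lower-left of the bounding box.
Web: 0.55 × 6.8, A = 3.74 in², y = 3.4 in, Ī = 14.411 in⁴.
Top flange (beyond web): 3.25 × 0.3, A = 0.975 in², y = 6.65 in, Ī = 0.0073125 in⁴.
Bottom flange (beyond web): 3.25 × 0.3, A = 0.975 in², y = 0.15 in, Ī = 0.0073125 in⁴.
By symmetry the centroid is at mid-height, ȳ = 3.4 in.
Transfer each piece to the horizontal axis through the centroid using Ī + A·d² with d = y − 3.4:
  web: d = 0 in → contributes +14.411 in⁴
  top flange (beyond web): d = 3.25 in → contributes +10.306 in⁴
  bottom flange (beyond web): d = -3.25 in → contributes +10.306 in⁴
Total I = 35.023 in⁴.
Extreme fibre distance c = 3.4 in; S = I/c = 10.301 in³.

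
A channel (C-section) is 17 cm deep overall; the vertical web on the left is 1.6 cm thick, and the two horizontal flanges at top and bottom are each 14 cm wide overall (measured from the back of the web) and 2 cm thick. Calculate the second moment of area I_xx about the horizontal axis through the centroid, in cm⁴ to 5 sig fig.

I_xx ≈ 3461.6 cm⁴

Break the section into simple shapes (no overlaps), measuring from the bottom-left corner of the bounding box.
Web: 1.6 × 17, A = 27.2 cm², y = 8.5 cm, Ī = 655.0667 cm⁴.
Top flange (beyond web): 12.4 × 2, A = 24.8 cm², y = 16 cm, Ī = 8.266667 cm⁴.
Bottom flange (beyond web): 12.4 × 2, A = 24.8 cm², y = 1 cm, Ī = 8.266667 cm⁴.
By symmetry the centroid is at mid-height, ȳ = 8.5 cm.
Transfer each piece to the horizontal axis through the centroid using Ī + A·d² with d = y − 8.5:
  web: d = 0 cm → contributes +655.0667 cm⁴
  top flange (beyond web): d = 7.5 cm → contributes +1403.267 cm⁴
  bottom flange (beyond web): d = -7.5 cm → contributes +1403.267 cm⁴
Total I = 3461.6 cm⁴.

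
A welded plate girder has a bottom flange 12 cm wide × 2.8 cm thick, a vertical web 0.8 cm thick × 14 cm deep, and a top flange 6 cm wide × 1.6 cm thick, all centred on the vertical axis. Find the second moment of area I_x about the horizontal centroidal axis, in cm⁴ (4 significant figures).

I_x ≈ 2371 cm⁴

Treat the section as a set of non-overlapping primitives; coordinates are from the bounding-box lower-left.
Bottom plate: 12 × 2.8, A = 33.6 cm², y = 1.4 cm, Ī = 21.952 cm⁴.
Web plate: 0.8 × 14, A = 11.2 cm², y = 9.8 cm, Ī = 182.933 cm⁴.
Top plate: 6 × 1.6, A = 9.6 cm², y = 17.6 cm, Ī = 2.048 cm⁴.
Centroid: ȳ = ΣA·y / ΣA = 5.98824 cm.
Transfer each piece to the horizontal centroidal axis using Ī + A·d² with d = y − 5.98824:
  bottom plate: d = -4.58824 cm → contributes +729.296 cm⁴
  web plate: d = 3.81176 cm → contributes +345.664 cm⁴
  top plate: d = 11.6118 cm → contributes +1296.45 cm⁴
Total I = 2371.41 cm⁴.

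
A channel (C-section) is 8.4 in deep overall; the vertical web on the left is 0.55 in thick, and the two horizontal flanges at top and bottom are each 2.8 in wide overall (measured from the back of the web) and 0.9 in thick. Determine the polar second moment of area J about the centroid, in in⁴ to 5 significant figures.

Break the section into simple shapes (no overlaps), measuring from the bottom-left corner of the bounding box.
Web: 0.55 × 8.4, A = 4.62 in², y = 4.2 in, Ī = 27.1656 in⁴.
Top flange (beyond web): 2.25 × 0.9, A = 2.025 in², y = 7.95 in, Ī = 0.1366875 in⁴.
Bottom flange (beyond web): 2.25 × 0.9, A = 2.025 in², y = 0.45 in, Ī = 0.1366875 in⁴.
By symmetry the centroid is at mid-height, ȳ = 4.2 in.
Transfer each piece to the centroidal x-axis using Ī + A·d² with d = y − 4.2:
  web: d = 0 in → contributes +27.1656 in⁴
  top flange (beyond web): d = 3.75 in → contributes +28.61325 in⁴
  bottom flange (beyond web): d = -3.75 in → contributes +28.61325 in⁴
Total I = 84.3921 in⁴.
For the y-axis: x̄ = 0.9289792 in.
Repeating about the centroidal y-axis gives I_y = 6.054994 in⁴.
Polar second moment: J = I_x + I_y = 90.44709 in⁴.

J ≈ 90.447 in⁴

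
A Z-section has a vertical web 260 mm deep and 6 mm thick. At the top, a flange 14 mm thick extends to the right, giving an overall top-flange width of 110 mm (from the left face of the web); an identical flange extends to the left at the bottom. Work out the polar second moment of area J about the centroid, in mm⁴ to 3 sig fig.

J ≈ 6.43 × 10⁷ mm⁴

Decompose the section into non-overlapping parts with the origin at the bottom-left of its bounding rectangle.
Web: 6 × 260, A = 1 560 mm², y = 130 mm, Ī = 8 788 000 mm⁴.
Top flange (beyond web): 104 × 14, A = 1 456 mm², y = 253 mm, Ī = 23 781 mm⁴.
Bottom flange (beyond web): 104 × 14, A = 1 456 mm², y = 7 mm, Ī = 23 781 mm⁴.
Centroid: ȳ = ΣA·y / ΣA = 130 mm.
Transfer each piece to the centroidal x-axis using Ī + A·d² with d = y − 130:
  web: d = 0 mm → contributes +8 788 000 mm⁴
  top flange (beyond web): d = 123 mm → contributes +22 051 605 mm⁴
  bottom flange (beyond web): d = -123 mm → contributes +22 051 605 mm⁴
Total I = 52 891 211 mm⁴.
For the y-axis: x̄ = 107 mm.
Repeating about the centroidal y-axis gives I_y = 11 438 163 mm⁴.
Polar second moment: J = I_x + I_y = 64 329 373 mm⁴.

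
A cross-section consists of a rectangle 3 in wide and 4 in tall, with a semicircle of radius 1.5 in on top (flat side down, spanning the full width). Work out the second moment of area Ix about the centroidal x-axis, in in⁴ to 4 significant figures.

Treat the section as a set of non-overlapping primitives; coordinates are from the bounding-box lower-left.
Rectangular body: 3 × 4, A = 12 in², y = 2 in, Ī = 16 in⁴.
Semicircular cap: semicircle r = 1.5, A = 3.53429 in², y = 4.63662 in, Ī = 0.555645 in⁴.
Centroid: ȳ = ΣA·y / ΣA = 2.59987 in.
Transfer each piece to the centroidal x-axis using Ī + A·d² with d = y − 2.59987:
  rectangular body: d = -0.599872 in → contributes +20.3182 in⁴
  semicircular cap: d = 2.03675 in → contributes +15.2171 in⁴
Total I = 35.5353 in⁴.

Ix ≈ 35.54 in⁴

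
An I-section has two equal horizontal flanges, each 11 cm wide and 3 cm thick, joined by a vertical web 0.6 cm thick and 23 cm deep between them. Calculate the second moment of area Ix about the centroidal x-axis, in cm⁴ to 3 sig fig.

Split into non-overlapping primitives; take the origin at the lower-left of the bounding box.
Bottom flange: 11 × 3, A = 33 cm², y = 1.5 cm, Ī = 24.75 cm⁴.
Web: 0.6 × 23, A = 13.8 cm², y = 14.5 cm, Ī = 608.35 cm⁴.
Top flange: 11 × 3, A = 33 cm², y = 27.5 cm, Ī = 24.75 cm⁴.
By symmetry the centroid is at mid-height, ȳ = 14.5 cm.
Transfer each piece to the centroidal x-axis using Ī + A·d² with d = y − 14.5:
  bottom flange: d = -13 cm → contributes +5601.8 cm⁴
  web: d = 0 cm → contributes +608.35 cm⁴
  top flange: d = 13 cm → contributes +5601.8 cm⁴
Total I = 11 812 cm⁴.

Ix ≈ 1.18 × 10⁴ cm⁴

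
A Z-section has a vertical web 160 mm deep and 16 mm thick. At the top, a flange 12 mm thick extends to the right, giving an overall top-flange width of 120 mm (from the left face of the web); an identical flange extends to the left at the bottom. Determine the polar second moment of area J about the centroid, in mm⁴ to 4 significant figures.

J ≈ 3.045 × 10⁷ mm⁴

Break the section into simple shapes (no overlaps), measuring from the bottom-left corner of the bounding box.
Web: 16 × 160, A = 2 560 mm², y = 80 mm, Ī = 5 461 333 mm⁴.
Top flange (beyond web): 104 × 12, A = 1 248 mm², y = 154 mm, Ī = 14 976 mm⁴.
Bottom flange (beyond web): 104 × 12, A = 1 248 mm², y = 6 mm, Ī = 14 976 mm⁴.
Centroid: ȳ = ΣA·y / ΣA = 80 mm.
Transfer each piece to the centroidal x-axis using Ī + A·d² with d = y − 80:
  web: d = 0 mm → contributes +5 461 333 mm⁴
  top flange (beyond web): d = 74 mm → contributes +6 849 024 mm⁴
  bottom flange (beyond web): d = -74 mm → contributes +6 849 024 mm⁴
Total I = 19 159 381 mm⁴.
For the y-axis: x̄ = 112 mm.
Repeating about the centroidal y-axis gives I_y = 11 289 941 mm⁴.
Polar second moment: J = I_x + I_y = 30 449 323 mm⁴.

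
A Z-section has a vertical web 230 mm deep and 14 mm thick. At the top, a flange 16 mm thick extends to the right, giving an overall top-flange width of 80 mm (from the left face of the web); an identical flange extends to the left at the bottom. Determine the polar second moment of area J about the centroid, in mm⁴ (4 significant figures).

Break the section into simple shapes (no overlaps), measuring from the bottom-left corner of the bounding box.
Web: 14 × 230, A = 3 220 mm², y = 115 mm, Ī = 14 194 833 mm⁴.
Top flange (beyond web): 66 × 16, A = 1 056 mm², y = 222 mm, Ī = 22 528 mm⁴.
Bottom flange (beyond web): 66 × 16, A = 1 056 mm², y = 8 mm, Ī = 22 528 mm⁴.
Centroid: ȳ = ΣA·y / ΣA = 115 mm.
Transfer each piece to the centroidal x-axis using Ī + A·d² with d = y − 115:
  web: d = 0 mm → contributes +14 194 833 mm⁴
  top flange (beyond web): d = 107 mm → contributes +12 112 672 mm⁴
  bottom flange (beyond web): d = -107 mm → contributes +12 112 672 mm⁴
Total I = 38 420 177 mm⁴.
For the y-axis: x̄ = 73 mm.
Repeating about the centroidal y-axis gives I_y = 4 198 449 mm⁴.
Polar second moment: J = I_x + I_y = 42 618 627 mm⁴.

J ≈ 4.262 × 10⁷ mm⁴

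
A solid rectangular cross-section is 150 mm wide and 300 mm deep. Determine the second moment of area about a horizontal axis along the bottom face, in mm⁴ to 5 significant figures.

I_base ≈ 1.3500 × 10⁹ mm⁴

The section: 150 × 300, A = 45 000 mm², y = 150 mm, Ī = 337 500 000 mm⁴.
Transfer it to a horizontal axis along the bottom face using Ī + A·d² with d = y − 0:
  the section: d = 150 mm → contributes +1 350 000 000 mm⁴
Total I = 1 350 000 000 mm⁴.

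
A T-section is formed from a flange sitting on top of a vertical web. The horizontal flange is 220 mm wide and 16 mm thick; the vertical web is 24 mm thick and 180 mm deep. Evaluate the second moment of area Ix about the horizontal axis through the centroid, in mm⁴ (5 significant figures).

Treat the section as a set of non-overlapping primitives; coordinates are from the bounding-box lower-left.
Flange: 220 × 16, A = 3 520 mm², y = 188 mm, Ī = 75093.33 mm⁴.
Web: 24 × 180, A = 4 320 mm², y = 90 mm, Ī = 11 664 000 mm⁴.
Centroid: ȳ = ΣA·y / ΣA = 134 mm.
Transfer each piece to the horizontal axis through the centroid using Ī + A·d² with d = y − 134:
  flange: d = 54 mm → contributes +10 339 413 mm⁴
  web: d = -44 mm → contributes +20 027 520 mm⁴
Total I = 30 366 933 mm⁴.

Ix ≈ 3.0367 × 10⁷ mm⁴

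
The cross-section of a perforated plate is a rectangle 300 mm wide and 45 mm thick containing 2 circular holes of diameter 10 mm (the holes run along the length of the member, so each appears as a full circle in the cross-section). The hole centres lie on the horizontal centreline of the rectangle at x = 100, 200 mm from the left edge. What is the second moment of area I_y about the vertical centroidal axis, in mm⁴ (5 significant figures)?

I_y ≈ 1.0086 × 10⁸ mm⁴

Decompose the section into non-overlapping parts with the origin at the bottom-left of its bounding rectangle.
Plate: 300 × 45, A = 13 500 mm², x = 150 mm, Ī = 101 250 000 mm⁴.
Hole 1 (subtracted): ⌀10, A = 78.53982 mm², x = 100 mm, Ī = 490.8739 mm⁴.
Hole 2 (subtracted): ⌀10, A = 78.53982 mm², x = 200 mm, Ī = 490.8739 mm⁴.
By symmetry the centroid is at mid-width, x̄ = 150 mm.
Transfer each piece to the vertical centroidal axis using Ī + A·d² with d = x − 150:
  plate: d = 0 mm → contributes +101 250 000 mm⁴
  hole 1: d = -50 mm → contributes −196840.4 mm⁴
  hole 2: d = 50 mm → contributes −196840.4 mm⁴
Total I = 100 856 319 mm⁴.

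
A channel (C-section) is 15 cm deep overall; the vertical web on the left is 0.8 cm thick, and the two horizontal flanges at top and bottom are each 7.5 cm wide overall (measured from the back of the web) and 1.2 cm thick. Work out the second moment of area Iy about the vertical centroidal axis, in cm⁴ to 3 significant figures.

Iy ≈ 157 cm⁴

Break the section into simple shapes (no overlaps), measuring from the bottom-left corner of the bounding box.
Web: 0.8 × 15, A = 12 cm², x = 0.4 cm, Ī = 0.64 cm⁴.
Top flange (beyond web): 6.7 × 1.2, A = 8.04 cm², x = 4.15 cm, Ī = 30.076 cm⁴.
Bottom flange (beyond web): 6.7 × 1.2, A = 8.04 cm², x = 4.15 cm, Ī = 30.076 cm⁴.
Centroid: x̄ = ΣA·x / ΣA = 2.5474 cm.
Transfer each piece to the vertical centroidal axis using Ī + A·d² with d = x − 2.5474:
  web: d = -2.1474 cm → contributes +55.978 cm⁴
  top flange (beyond web): d = 1.6026 cm → contributes +50.725 cm⁴
  bottom flange (beyond web): d = 1.6026 cm → contributes +50.725 cm⁴
Total I = 157.43 cm⁴.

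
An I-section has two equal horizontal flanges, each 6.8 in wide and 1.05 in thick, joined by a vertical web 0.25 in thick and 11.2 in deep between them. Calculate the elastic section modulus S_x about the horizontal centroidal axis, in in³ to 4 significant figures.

Break the section into simple shapes (no overlaps), measuring from the bottom-left corner of the bounding box.
Bottom flange: 6.8 × 1.05, A = 7.14 in², y = 0.525 in, Ī = 0.655988 in⁴.
Web: 0.25 × 11.2, A = 2.8 in², y = 6.65 in, Ī = 29.2693 in⁴.
Top flange: 6.8 × 1.05, A = 7.14 in², y = 12.775 in, Ī = 0.655988 in⁴.
By symmetry the centroid is at mid-height, ȳ = 6.65 in.
Transfer each piece to the horizontal centroidal axis using Ī + A·d² with d = y − 6.65:
  bottom flange: d = -6.125 in → contributes +268.518 in⁴
  web: d = 0 in → contributes +29.2693 in⁴
  top flange: d = 6.125 in → contributes +268.518 in⁴
Total I = 566.304 in⁴.
Extreme fibre distance c = 6.65 in; S = I/c = 85.1586 in³.

S_x ≈ 85.16 in³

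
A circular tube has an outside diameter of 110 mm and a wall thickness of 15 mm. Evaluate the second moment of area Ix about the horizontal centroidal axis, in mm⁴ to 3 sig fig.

Ix ≈ 5.18 × 10⁶ mm⁴

Treat the section as a set of non-overlapping primitives; coordinates are from the bounding-box lower-left.
Outer circle: ⌀110, A = 9503.3 mm², y = 55 mm, Ī = 7 186 884 mm⁴.
Bore (subtracted): ⌀80, A = 5026.5 mm², y = 55 mm, Ī = 2 010 619 mm⁴.
By symmetry the centroid is at mid-height, ȳ = 55 mm.
All pieces are centred on the horizontal centroidal axis, so I = ΣĪ (holes subtracted) = 5 176 265 mm⁴.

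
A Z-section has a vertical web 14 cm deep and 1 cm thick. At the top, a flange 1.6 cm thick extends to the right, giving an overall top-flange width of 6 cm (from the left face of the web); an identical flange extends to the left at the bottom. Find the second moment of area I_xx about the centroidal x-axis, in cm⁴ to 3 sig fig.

Break the section into simple shapes (no overlaps), measuring from the bottom-left corner of the bounding box.
Web: 1 × 14, A = 14 cm², y = 7 cm, Ī = 228.67 cm⁴.
Top flange (beyond web): 5 × 1.6, A = 8 cm², y = 13.2 cm, Ī = 1.7067 cm⁴.
Bottom flange (beyond web): 5 × 1.6, A = 8 cm², y = 0.8 cm, Ī = 1.7067 cm⁴.
Centroid: ȳ = ΣA·y / ΣA = 7 cm.
Transfer each piece to the centroidal x-axis using Ī + A·d² with d = y − 7:
  web: d = 0 cm → contributes +228.67 cm⁴
  top flange (beyond web): d = 6.2 cm → contributes +309.23 cm⁴
  bottom flange (beyond web): d = -6.2 cm → contributes +309.23 cm⁴
Total I = 847.12 cm⁴.

I_xx ≈ 847 cm⁴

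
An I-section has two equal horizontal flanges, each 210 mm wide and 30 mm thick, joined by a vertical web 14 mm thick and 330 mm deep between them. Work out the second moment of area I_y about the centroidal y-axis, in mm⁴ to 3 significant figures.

Split into non-overlapping primitives; take the origin at the lower-left of the bounding box.
Bottom flange: 210 × 30, A = 6 300 mm², x = 105 mm, Ī = 23 152 500 mm⁴.
Web: 14 × 330, A = 4 620 mm², x = 105 mm, Ī = 75 460 mm⁴.
Top flange: 210 × 30, A = 6 300 mm², x = 105 mm, Ī = 23 152 500 mm⁴.
By symmetry the centroid is at mid-width, x̄ = 105 mm.
All pieces are centred on the centroidal y-axis, so I = ΣĪ = 46 380 460 mm⁴.

I_y ≈ 4.64 × 10⁷ mm⁴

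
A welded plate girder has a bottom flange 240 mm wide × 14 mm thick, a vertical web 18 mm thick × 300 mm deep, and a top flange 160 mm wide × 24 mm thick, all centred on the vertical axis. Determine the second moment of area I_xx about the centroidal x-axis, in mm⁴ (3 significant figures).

Break the section into simple shapes (no overlaps), measuring from the bottom-left corner of the bounding box.
Bottom plate: 240 × 14, A = 3 360 mm², y = 7 mm, Ī = 54 880 mm⁴.
Web plate: 18 × 300, A = 5 400 mm², y = 164 mm, Ī = 40 500 000 mm⁴.
Top plate: 160 × 24, A = 3 840 mm², y = 326 mm, Ī = 184 320 mm⁴.
Centroid: ȳ = ΣA·y / ΣA = 171.5 mm.
Transfer each piece to the centroidal x-axis using Ī + A·d² with d = y − 171.5:
  bottom plate: d = -164.5 mm → contributes +90 982 584 mm⁴
  web plate: d = -7.5048 mm → contributes +40 804 136 mm⁴
  top plate: d = 154.5 mm → contributes +91 840 430 mm⁴
Total I = 223 627 150 mm⁴.

I_xx ≈ 2.24 × 10⁸ mm⁴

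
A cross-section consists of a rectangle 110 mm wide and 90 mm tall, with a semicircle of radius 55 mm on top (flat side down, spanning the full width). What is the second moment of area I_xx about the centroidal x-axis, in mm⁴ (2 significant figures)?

I_xx ≈ 2.3 × 10⁷ mm⁴

Treat the section as a set of non-overlapping primitives; coordinates are from the bounding-box lower-left.
Rectangular body: 110 × 90, A = 9 900 mm², y = 45 mm, Ī = 6 682 500 mm⁴.
Semicircular cap: semicircle r = 55, A = 4 752 mm², y = 113.3 mm, Ī = 1 004 345 mm⁴.
Centroid: ȳ = ΣA·y / ΣA = 67.16 mm.
Transfer each piece to the centroidal x-axis using Ī + A·d² with d = y − 67.16:
  rectangular body: d = -22.16 mm → contributes +11 545 863 mm⁴
  semicircular cap: d = 46.18 mm → contributes +11 137 078 mm⁴
Total I = 22 682 942 mm⁴.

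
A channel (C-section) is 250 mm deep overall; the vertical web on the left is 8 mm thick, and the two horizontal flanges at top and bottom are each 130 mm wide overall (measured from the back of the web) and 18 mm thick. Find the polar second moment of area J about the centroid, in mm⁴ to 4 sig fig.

Treat the section as a set of non-overlapping primitives; coordinates are from the bounding-box lower-left.
Web: 8 × 250, A = 2 000 mm², y = 125 mm, Ī = 10 416 667 mm⁴.
Top flange (beyond web): 122 × 18, A = 2 196 mm², y = 241 mm, Ī = 59 292 mm⁴.
Bottom flange (beyond web): 122 × 18, A = 2 196 mm², y = 9 mm, Ī = 59 292 mm⁴.
By symmetry the centroid is at mid-height, ȳ = 125 mm.
Transfer each piece to the centroidal x-axis using Ī + A·d² with d = y − 125:
  web: d = 0 mm → contributes +10 416 667 mm⁴
  top flange (beyond web): d = 116 mm → contributes +29 608 668 mm⁴
  bottom flange (beyond web): d = -116 mm → contributes +29 608 668 mm⁴
Total I = 69 634 003 mm⁴.
For the y-axis: x̄ = 48.6621 mm.
Repeating about the centroidal y-axis gives I_y = 11 264 281 mm⁴.
Polar second moment: J = I_x + I_y = 80 898 283 mm⁴.

J ≈ 8.090 × 10⁷ mm⁴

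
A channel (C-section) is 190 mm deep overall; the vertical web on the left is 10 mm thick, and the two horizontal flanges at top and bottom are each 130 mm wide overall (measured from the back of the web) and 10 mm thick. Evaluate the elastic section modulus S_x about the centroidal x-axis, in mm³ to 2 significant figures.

Decompose the section into non-overlapping parts with the origin at the bottom-left of its bounding rectangle.
Web: 10 × 190, A = 1 900 mm², y = 95 mm, Ī = 5 715 833 mm⁴.
Top flange (beyond web): 120 × 10, A = 1 200 mm², y = 185 mm, Ī = 10 000 mm⁴.
Bottom flange (beyond web): 120 × 10, A = 1 200 mm², y = 5 mm, Ī = 10 000 mm⁴.
By symmetry the centroid is at mid-height, ȳ = 95 mm.
Transfer each piece to the centroidal x-axis using Ī + A·d² with d = y − 95:
  web: d = 0 mm → contributes +5 715 833 mm⁴
  top flange (beyond web): d = 90 mm → contributes +9 730 000 mm⁴
  bottom flange (beyond web): d = -90 mm → contributes +9 730 000 mm⁴
Total I = 25 175 833 mm⁴.
Extreme fibre distance c = 95 mm; S = I/c = 265 009 mm³.

S_x ≈ 2.7 × 10⁵ mm³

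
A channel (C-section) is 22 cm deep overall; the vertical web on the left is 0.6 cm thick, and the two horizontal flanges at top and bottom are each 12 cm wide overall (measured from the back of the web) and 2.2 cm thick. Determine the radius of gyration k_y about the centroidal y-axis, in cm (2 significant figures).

k_y ≈ 3.8 cm

Break the section into simple shapes (no overlaps), measuring from the bottom-left corner of the bounding box.
Web: 0.6 × 22, A = 13.2 cm², x = 0.3 cm, Ī = 0.396 cm⁴.
Top flange (beyond web): 11.4 × 2.2, A = 25.08 cm², x = 6.3 cm, Ī = 271.6 cm⁴.
Bottom flange (beyond web): 11.4 × 2.2, A = 25.08 cm², x = 6.3 cm, Ī = 271.6 cm⁴.
Centroid: x̄ = ΣA·x / ΣA = 5.05 cm.
Transfer each piece to the centroidal y-axis using Ī + A·d² with d = x − 5.05:
  web: d = -4.75 cm → contributes +298.2 cm⁴
  top flange (beyond web): d = 1.25 cm → contributes +310.8 cm⁴
  bottom flange (beyond web): d = 1.25 cm → contributes +310.8 cm⁴
Total I = 919.8 cm⁴.
Radius of gyration: k = √(I/A) = √(919.8 / 63.36) = 3.81 cm.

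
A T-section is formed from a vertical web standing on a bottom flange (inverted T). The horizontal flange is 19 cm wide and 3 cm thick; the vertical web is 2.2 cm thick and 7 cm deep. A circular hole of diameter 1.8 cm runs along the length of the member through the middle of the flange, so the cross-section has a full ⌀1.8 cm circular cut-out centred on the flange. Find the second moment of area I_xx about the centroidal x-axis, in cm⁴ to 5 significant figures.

I_xx ≈ 405.24 cm⁴

Treat the section as a set of non-overlapping primitives; coordinates are from the bounding-box lower-left.
Flange: 19 × 3, A = 57 cm², y = 1.5 cm, Ī = 42.75 cm⁴.
Web: 2.2 × 7, A = 15.4 cm², y = 6.5 cm, Ī = 62.88333 cm⁴.
Hole (subtracted): ⌀1.8, A = 2.54469 cm², y = 1.5 cm, Ī = 0.5152997 cm⁴.
Centroid: ȳ = ΣA·y / ΣA = 2.602278 cm.
Transfer each piece to the centroidal x-axis using Ī + A·d² with d = y − 2.602278:
  flange: d = -1.102278 cm → contributes +112.006 cm⁴
  web: d = 3.897722 cm → contributes +296.8437 cm⁴
  hole: d = -1.102278 cm → contributes −3.607143 cm⁴
Total I = 405.2426 cm⁴.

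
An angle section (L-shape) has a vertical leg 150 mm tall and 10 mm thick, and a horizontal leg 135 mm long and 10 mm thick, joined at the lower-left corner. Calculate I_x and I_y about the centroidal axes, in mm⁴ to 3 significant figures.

Decompose the section into non-overlapping parts with the origin at the bottom-left of its bounding rectangle.
Vertical leg: 10 × 150, A = 1 500 mm², y = 75 mm, Ī = 2 812 500 mm⁴.
Horizontal leg (remainder): 125 × 10, A = 1 250 mm², y = 5 mm, Ī = 10 417 mm⁴.
Centroid: ȳ = ΣA·y / ΣA = 43.182 mm.
Transfer each piece to the centroidal x-axis using Ī + A·d² with d = y − 43.182:
  vertical leg: d = 31.818 mm → contributes +4 331 095 mm⁴
  horizontal leg (remainder): d = -38.182 mm → contributes +1 832 731 mm⁴
Total I = 6 163 826 mm⁴.
For the y-axis: x̄ = 35.682 mm.
Repeating about the centroidal y-axis gives I_y = 4 746 638 mm⁴.

I_x ≈ 6.16 × 10⁶ mm⁴, I_y ≈ 4.75 × 10⁶ mm⁴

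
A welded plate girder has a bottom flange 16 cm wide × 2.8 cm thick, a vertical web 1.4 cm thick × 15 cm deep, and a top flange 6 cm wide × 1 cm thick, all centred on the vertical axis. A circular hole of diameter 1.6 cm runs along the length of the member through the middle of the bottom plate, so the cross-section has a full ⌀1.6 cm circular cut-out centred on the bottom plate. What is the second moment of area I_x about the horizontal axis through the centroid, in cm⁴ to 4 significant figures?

Split into non-overlapping primitives; take the origin at the lower-left of the bounding box.
Bottom plate: 16 × 2.8, A = 44.8 cm², y = 1.4 cm, Ī = 29.2693 cm⁴.
Web plate: 1.4 × 15, A = 21 cm², y = 10.3 cm, Ī = 393.75 cm⁴.
Top plate: 6 × 1, A = 6 cm², y = 18.3 cm, Ī = 0.5 cm⁴.
Hole (subtracted): ⌀1.6, A = 2.01062 cm², y = 1.4 cm, Ī = 0.321699 cm⁴.
Centroid: ȳ = ΣA·y / ΣA = 5.531 cm.
Transfer each piece to the horizontal axis through the centroid using Ī + A·d² with d = y − 5.531:
  bottom plate: d = -4.131 cm → contributes +793.789 cm⁴
  web plate: d = 4.769 cm → contributes +871.36 cm⁴
  top plate: d = 12.769 cm → contributes +978.784 cm⁴
  hole: d = -4.131 cm → contributes −34.6333 cm⁴
Total I = 2609.3 cm⁴.

I_x ≈ 2609 cm⁴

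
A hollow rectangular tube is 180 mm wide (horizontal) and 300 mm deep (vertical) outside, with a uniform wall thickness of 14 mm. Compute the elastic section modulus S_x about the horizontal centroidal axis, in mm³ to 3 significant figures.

Treat the section as a set of non-overlapping primitives; coordinates are from the bounding-box lower-left.
Outer rectangle: 180 × 300, A = 54 000 mm², y = 150 mm, Ī = 405 000 000 mm⁴.
Inner void (subtracted): 152 × 272, A = 41 344 mm², y = 150 mm, Ī = 254 899 541 mm⁴.
By symmetry the centroid is at mid-height, ȳ = 150 mm.
All pieces are centred on the horizontal centroidal axis, so I = ΣĪ (holes subtracted) = 150 100 459 mm⁴.
Extreme fibre distance c = 150 mm; S = I/c = 1 000 670 mm³.

S_x ≈ 1.00 × 10⁶ mm³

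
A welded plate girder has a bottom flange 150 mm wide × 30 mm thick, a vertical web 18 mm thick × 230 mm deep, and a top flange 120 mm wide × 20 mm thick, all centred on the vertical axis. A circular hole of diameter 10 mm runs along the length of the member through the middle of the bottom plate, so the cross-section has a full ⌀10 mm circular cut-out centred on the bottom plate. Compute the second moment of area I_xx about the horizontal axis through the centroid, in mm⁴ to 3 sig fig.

Break the section into simple shapes (no overlaps), measuring from the bottom-left corner of the bounding box.
Bottom plate: 150 × 30, A = 4 500 mm², y = 15 mm, Ī = 337 500 mm⁴.
Web plate: 18 × 230, A = 4 140 mm², y = 145 mm, Ī = 18 250 500 mm⁴.
Top plate: 120 × 20, A = 2 400 mm², y = 270 mm, Ī = 80 000 mm⁴.
Hole (subtracted): ⌀10, A = 78.54 mm², y = 15 mm, Ī = 490.87 mm⁴.
Centroid: ȳ = ΣA·y / ΣA = 119.93 mm.
Transfer each piece to the horizontal axis through the centroid using Ī + A·d² with d = y − 119.93:
  bottom plate: d = -104.93 mm → contributes +49 885 077 mm⁴
  web plate: d = 25.069 mm → contributes +20 852 245 mm⁴
  top plate: d = 150.07 mm → contributes +54 129 493 mm⁴
  hole: d = -104.93 mm → contributes −865 259 mm⁴
Total I = 124 001 556 mm⁴.

I_xx ≈ 1.24 × 10⁸ mm⁴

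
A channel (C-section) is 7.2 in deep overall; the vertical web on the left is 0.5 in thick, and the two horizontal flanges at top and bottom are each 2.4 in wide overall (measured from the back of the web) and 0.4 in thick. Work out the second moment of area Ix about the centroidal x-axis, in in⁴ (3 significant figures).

Break the section into simple shapes (no overlaps), measuring from the bottom-left corner of the bounding box.
Web: 0.5 × 7.2, A = 3.6 in², y = 3.6 in, Ī = 15.552 in⁴.
Top flange (beyond web): 1.9 × 0.4, A = 0.76 in², y = 7 in, Ī = 0.010133 in⁴.
Bottom flange (beyond web): 1.9 × 0.4, A = 0.76 in², y = 0.2 in, Ī = 0.010133 in⁴.
By symmetry the centroid is at mid-height, ȳ = 3.6 in.
Transfer each piece to the centroidal x-axis using Ī + A·d² with d = y − 3.6:
  web: d = 0 in → contributes +15.552 in⁴
  top flange (beyond web): d = 3.4 in → contributes +8.7957 in⁴
  bottom flange (beyond web): d = -3.4 in → contributes +8.7957 in⁴
Total I = 33.143 in⁴.

Ix ≈ 33.1 in⁴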